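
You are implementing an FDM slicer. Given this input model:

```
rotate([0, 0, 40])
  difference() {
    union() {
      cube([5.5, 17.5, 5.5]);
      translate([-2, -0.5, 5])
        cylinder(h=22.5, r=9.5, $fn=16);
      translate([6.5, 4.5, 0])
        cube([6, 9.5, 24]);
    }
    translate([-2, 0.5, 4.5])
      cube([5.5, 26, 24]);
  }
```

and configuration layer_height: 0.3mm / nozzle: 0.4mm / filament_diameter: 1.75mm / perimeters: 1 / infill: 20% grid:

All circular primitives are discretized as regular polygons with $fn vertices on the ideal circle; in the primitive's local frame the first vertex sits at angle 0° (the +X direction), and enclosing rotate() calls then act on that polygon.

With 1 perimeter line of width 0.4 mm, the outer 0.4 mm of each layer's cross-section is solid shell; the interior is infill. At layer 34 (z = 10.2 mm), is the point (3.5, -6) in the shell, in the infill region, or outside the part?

At z = 10.2 mm: the cube does not reach this height (z outside [0, 5.5]); the r=9.5 cylinder at (-2, -0.5) contributes a regular 16-gon of circumradius 9.5; the 6×9.5 cube at (6.5, 4.5) contributes its full rectangle; Combining (union): the 2 present regions are separate (no shared area or edge), so areas and boundary lengths simply add and each stays a separate island — 2 connected regions; the cube at (-2, 0.5) is present — its section is the full 5.5×26 rectangle; Taking the first minus the rest: starting from the result so far, the 5.5×26 cube at (-2, 0.5) partially overlaps it — only the 42.93 mm² overlap (of its 143.00 mm²) is removed, clipping the outline — 2 connected regions; (whole slice rotated 40° about Z — lengths, areas and connectivity unchanged). Overall, the cross-section has 2 separate islands. Undo the 40° rotation: the query point maps to (-1.176, -6.846) in the un-rotated model frame. The nearest boundary edge runs (1.64, -9.28)→(-2.00, -10.00); distance from the point to it = 2.93 mm. (Shell/infill is judged within the island containing the point — the largest one.) The point is inside the cross-section and 2.93 mm from the nearest boundary — more than the 0.4 mm shell width (1 × 0.4), so it's in the infill interior.

infill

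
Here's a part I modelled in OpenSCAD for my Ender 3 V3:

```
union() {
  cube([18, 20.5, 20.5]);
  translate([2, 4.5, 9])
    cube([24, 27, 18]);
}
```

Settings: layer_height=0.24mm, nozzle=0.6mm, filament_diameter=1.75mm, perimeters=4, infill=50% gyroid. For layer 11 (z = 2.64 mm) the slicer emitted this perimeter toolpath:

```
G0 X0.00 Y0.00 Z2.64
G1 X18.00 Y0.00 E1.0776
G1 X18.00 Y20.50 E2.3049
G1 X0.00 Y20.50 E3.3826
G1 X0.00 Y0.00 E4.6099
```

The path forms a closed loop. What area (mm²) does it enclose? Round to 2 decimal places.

369.00 mm²

Apply the shoelace formula to the sequence of (X, Y) vertices; enclosed area = 369.00 mm².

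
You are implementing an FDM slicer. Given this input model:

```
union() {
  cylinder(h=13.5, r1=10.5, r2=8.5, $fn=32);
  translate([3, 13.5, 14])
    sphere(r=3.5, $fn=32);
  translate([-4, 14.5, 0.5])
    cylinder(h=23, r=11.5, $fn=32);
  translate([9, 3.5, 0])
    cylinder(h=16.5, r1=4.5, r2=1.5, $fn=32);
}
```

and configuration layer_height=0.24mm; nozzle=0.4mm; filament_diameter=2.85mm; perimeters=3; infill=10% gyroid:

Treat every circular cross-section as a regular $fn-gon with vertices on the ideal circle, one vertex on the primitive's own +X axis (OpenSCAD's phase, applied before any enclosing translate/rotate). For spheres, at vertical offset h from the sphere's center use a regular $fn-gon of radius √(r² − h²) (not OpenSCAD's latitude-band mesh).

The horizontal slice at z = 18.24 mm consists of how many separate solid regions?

1

At z = 18.24 mm: the cone is absent (z outside [0, 13.5]); the sphere at (3, 13.5) is absent (|z−center|=4.240 > r=3.5); the cylinder at (-4, 14.5): section is a regular 32-gon, circumradius r=11.5; the cone at (9, 3.5) is absent (z outside [0, 16.5]); Merging all regions: only the r=11.5 cylinder at (-4, 14.5) is present, so the union is just that shape — 1 connected region. The result has 1 disconnected region.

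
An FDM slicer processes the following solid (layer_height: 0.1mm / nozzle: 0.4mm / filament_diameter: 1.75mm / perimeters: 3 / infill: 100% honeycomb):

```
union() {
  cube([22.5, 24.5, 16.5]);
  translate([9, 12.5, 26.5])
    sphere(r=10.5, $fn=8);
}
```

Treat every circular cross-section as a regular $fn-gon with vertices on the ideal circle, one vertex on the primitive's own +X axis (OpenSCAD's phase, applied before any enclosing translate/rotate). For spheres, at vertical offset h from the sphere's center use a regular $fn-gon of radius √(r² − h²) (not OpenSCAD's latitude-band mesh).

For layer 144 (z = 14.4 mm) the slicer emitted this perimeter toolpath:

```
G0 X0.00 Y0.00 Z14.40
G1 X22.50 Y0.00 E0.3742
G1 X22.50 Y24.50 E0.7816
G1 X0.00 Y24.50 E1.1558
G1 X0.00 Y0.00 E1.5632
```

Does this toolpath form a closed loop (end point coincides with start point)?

Start point (G0): (0.00, 0.00). End point (last G1): the path returns to the start — closed.

yes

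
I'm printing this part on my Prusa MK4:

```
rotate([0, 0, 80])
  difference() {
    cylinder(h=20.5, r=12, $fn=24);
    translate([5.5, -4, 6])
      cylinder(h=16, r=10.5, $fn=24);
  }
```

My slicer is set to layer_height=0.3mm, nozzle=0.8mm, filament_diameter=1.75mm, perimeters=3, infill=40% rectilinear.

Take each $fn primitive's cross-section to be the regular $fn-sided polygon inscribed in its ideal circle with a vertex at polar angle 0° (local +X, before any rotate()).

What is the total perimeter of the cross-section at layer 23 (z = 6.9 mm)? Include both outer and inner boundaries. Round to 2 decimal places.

80.52 mm

At z = 6.9 mm: the r=12 cylinder contributes a regular 24-gon of circumradius 12 (perimeter = 2·24·12.000·sin(180°/24) = 75.18 mm); the r=10.5 cylinder at (5.5, -4) gives a regular 24-gon of circumradius 10.5 (constant along its height) (perimeter = 2·24·10.500·sin(180°/24) = 65.79 mm); After the difference (first − rest): starting from the r=12 cylinder, the r=10.5 cylinder at (5.5, -4) partially overlaps it — only the 241.23 mm² overlap (of its 342.42 mm²) is removed, clipping the outline — boundary = 80.52 mm; (whole slice rotated 80° about Z — lengths, areas and connectivity unchanged). Overall, the cross-section is a single solid region. Total boundary length (outer) = 80.52 mm.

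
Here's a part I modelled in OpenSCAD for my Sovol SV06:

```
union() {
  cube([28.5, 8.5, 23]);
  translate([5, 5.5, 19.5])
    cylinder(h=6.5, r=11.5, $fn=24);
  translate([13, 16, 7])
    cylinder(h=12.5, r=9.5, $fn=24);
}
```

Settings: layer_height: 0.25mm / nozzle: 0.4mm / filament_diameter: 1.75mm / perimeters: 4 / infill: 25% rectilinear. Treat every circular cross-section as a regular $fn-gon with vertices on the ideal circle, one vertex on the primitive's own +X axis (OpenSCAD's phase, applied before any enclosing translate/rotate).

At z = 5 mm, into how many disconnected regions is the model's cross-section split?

1

At z = 5 mm: the 28.5×8.5 cube contributes its full rectangle; the cylinder at (5, 5.5) is not intersected at this z (z outside [19.5, 26]); the cylinder at (13, 16) does not reach this height (z outside [7, 19.5]); Taking the union: only the 28.5×8.5 cube is present, so the union is just that shape — 1 connected region. The result has 1 disconnected region.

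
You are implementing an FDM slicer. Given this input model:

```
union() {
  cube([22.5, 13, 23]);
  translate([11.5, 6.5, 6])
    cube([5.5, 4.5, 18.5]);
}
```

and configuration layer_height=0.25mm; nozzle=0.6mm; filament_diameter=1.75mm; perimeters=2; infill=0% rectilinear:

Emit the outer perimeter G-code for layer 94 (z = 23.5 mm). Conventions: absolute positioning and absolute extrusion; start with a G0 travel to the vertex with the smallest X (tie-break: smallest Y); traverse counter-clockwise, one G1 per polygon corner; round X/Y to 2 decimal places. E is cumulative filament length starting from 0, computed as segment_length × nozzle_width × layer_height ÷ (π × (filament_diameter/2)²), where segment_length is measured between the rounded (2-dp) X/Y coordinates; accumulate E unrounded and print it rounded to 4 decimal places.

At z = 23.5 mm: the cube does not reach this height (z outside [0, 23]); the cube at (11.5, 6.5) (footprint 5.5×4.5) is included at this height; Taking the union: only the 5.5×4.5 cube at (11.5, 6.5) is present, so the union is just that shape — 1 connected region. The outline is a single polygon with 4 vertices. Extrusion per mm of travel: 0.6 × 0.25 / (π × 0.875²) = 0.062363. Accumulating E over each segment gives final E = 1.2473.

G0 X11.50 Y6.50 Z23.50
G1 X17.00 Y6.50 E0.3430
G1 X17.00 Y11.00 E0.6236
G1 X11.50 Y11.00 E0.9666
G1 X11.50 Y6.50 E1.2473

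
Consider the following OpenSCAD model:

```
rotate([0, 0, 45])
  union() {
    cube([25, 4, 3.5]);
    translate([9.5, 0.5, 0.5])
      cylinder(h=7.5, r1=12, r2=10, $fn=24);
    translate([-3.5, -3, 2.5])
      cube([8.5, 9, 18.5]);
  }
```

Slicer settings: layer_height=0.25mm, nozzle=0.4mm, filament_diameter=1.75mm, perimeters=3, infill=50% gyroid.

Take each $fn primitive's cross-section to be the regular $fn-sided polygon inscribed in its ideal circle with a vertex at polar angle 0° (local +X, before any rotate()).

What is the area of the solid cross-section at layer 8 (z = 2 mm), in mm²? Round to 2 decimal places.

434.38 mm²

At z = 2 mm: the cube is present — its section is the full 25×4 rectangle (area 100.00 mm²); the cone at (9.5, 0.5) contributes a regular 24-gon of circumradius 11.600 (interpolated between r1=12 and r2=10 at t=0.200) (area = (24/2)·11.600²·sin(360°/24) = 417.92 mm²); the cube at (-3.5, -3) is not intersected at this z (z outside [2.5, 21]); Combining (union): the regions partially overlap — summed areas 517.92 mm² minus the doubly-counted overlap 83.54 mm² gives 434.38 mm² — area = 434.38 mm²; (rotated 45° about Z; rotation is an isometry so areas/perimeters/island counts are preserved). Overall, the cross-section is a single solid region. Net area = 434.38 mm².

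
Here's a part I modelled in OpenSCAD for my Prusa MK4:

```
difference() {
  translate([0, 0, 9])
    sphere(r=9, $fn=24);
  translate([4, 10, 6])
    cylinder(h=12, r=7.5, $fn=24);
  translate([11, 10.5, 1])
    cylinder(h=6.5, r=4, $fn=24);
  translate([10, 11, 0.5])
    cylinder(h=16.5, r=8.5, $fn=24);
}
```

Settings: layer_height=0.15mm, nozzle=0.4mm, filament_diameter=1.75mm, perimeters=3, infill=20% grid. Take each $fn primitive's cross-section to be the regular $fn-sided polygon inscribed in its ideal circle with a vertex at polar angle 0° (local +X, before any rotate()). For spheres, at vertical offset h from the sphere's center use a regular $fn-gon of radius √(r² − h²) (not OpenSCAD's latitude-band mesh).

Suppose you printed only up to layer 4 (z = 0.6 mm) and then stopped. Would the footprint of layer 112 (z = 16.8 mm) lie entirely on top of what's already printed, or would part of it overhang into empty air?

part overhangs

Compare the two slices. At z = 0.6: the sphere: section is a regular 24-gon, circumradius = √(r²−h²) = √(9²−8.4²) = 3.231 (area = (24/2)·3.231²·sin(360°/24) = 32.42 mm²); the cylinder at (4, 10) does not reach this height (z outside [6, 18]); the cylinder at (11, 10.5) does not reach this height (z outside [1, 7.5]); the cylinder at (10, 11): section is a regular 24-gon, circumradius r=8.5 (area = (24/2)·8.500²·sin(360°/24) = 224.40 mm²); Subtracting the remaining from the first: starting from the r=9 sphere (32.42 mm²), the r=8.5 cylinder at (10, 11) misses the remaining region (no effect) — area = 32.42 mm². At z = 16.8: the sphere: section is a regular 24-gon, circumradius = √(r²−h²) = √(9²−7.8²) = 4.490 (area = (24/2)·4.490²·sin(360°/24) = 62.61 mm²); the r=7.5 cylinder at (4, 10) gives a regular 24-gon of circumradius 7.5 (constant along its height) (area = (24/2)·7.500²·sin(360°/24) = 174.70 mm²); the cylinder at (11, 10.5) does not reach this height (z outside [1, 7.5]); the r=8.5 cylinder at (10, 11) contributes a regular 24-gon of circumradius 8.5 (area = (24/2)·8.500²·sin(360°/24) = 224.40 mm²); After the difference (first − rest): starting from the r=9 sphere (62.61 mm²), the r=7.5 cylinder at (4, 10) partially overlaps it — only the 3.80 mm² overlap (of its 174.70 mm²) is removed, clipping the outline; the r=8.5 cylinder at (10, 11) misses the remaining region (no effect) — area = 58.82 mm². Checking containment: at z = 16.8 the cross-section extends beyond the z = 0.6 cross-section by about 26.39 mm².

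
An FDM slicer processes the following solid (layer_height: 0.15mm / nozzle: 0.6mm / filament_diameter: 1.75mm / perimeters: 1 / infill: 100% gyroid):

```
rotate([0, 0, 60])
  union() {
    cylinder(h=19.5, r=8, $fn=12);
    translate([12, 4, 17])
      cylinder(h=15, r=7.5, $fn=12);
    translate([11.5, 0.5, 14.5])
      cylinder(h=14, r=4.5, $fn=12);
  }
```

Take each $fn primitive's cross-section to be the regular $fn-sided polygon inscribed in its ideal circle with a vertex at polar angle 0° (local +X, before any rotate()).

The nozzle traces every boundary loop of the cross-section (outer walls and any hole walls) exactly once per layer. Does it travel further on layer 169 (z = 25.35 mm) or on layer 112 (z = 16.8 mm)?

layer 112 (z = 16.8 mm)

Layer 169 (z = 25.35): the cylinder is not intersected at this z (z outside [0, 19.5]); the r=7.5 cylinder at (12, 4) gives a regular 12-gon of circumradius 7.5 (constant along its height) (perimeter = 2·12·7.500·sin(180°/12) = 46.59 mm); the r=4.5 cylinder at (11.5, 0.5) contributes a regular 12-gon of circumradius 4.5 (perimeter = 2·12·4.500·sin(180°/12) = 27.95 mm); Merging all regions: the regions partially overlap (shared area 58.07 mm²), so the edge portions inside another operand are dropped and the merged outline is re-measured after clipping — boundary = 47.11 mm; (whole slice rotated 60° about Z — lengths, areas and connectivity unchanged). So its perimeter = 47.11 mm. Layer 112 (z = 16.8): the r=8 cylinder contributes a regular 12-gon of circumradius 8 (perimeter = 2·12·8.000·sin(180°/12) = 49.69 mm); the cylinder at (12, 4) does not reach this height (z outside [17, 32]); the r=4.5 cylinder at (11.5, 0.5) contributes a regular 12-gon of circumradius 4.5 (perimeter = 2·12·4.500·sin(180°/12) = 27.95 mm); Combining (union): the regions partially overlap (shared area 1.83 mm²), so the edge portions inside another operand are dropped and the merged outline is re-measured after clipping — boundary = 69.92 mm; (whole slice rotated 60° about Z — lengths, areas and connectivity unchanged). So its perimeter = 69.92 mm. Layer 112 is larger (69.92 vs 47.11 mm).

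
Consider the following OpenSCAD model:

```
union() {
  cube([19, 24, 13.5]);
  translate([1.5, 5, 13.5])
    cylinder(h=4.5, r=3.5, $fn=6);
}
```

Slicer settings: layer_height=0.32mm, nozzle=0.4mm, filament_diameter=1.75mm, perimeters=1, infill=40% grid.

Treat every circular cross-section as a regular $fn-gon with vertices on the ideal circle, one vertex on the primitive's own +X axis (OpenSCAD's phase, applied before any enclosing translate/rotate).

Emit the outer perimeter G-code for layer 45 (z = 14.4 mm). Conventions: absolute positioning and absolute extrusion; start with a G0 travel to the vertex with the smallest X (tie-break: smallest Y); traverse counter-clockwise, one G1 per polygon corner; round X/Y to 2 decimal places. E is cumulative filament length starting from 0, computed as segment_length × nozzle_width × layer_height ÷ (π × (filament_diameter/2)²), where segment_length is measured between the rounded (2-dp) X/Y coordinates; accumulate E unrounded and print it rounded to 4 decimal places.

G0 X-2.00 Y5.00 Z14.40
G1 X-0.25 Y1.97 E0.1862
G1 X3.25 Y1.97 E0.3725
G1 X5.00 Y5.00 E0.5587
G1 X3.25 Y8.03 E0.7449
G1 X-0.25 Y8.03 E0.9311
G1 X-2.00 Y5.00 E1.1173

At z = 14.4 mm: the cube is not intersected at this z (z outside [0, 13.5]); the cylinder at (1.5, 5): section is a regular 6-gon, circumradius r=3.5; Merging all regions: only the r=3.5 cylinder at (1.5, 5) is present, so the union is just that shape — 1 connected region. The outline is a single polygon with 6 vertices. Extrusion per mm of travel: 0.4 × 0.32 / (π × 0.875²) = 0.053216. Accumulating E over each segment gives final E = 1.1173.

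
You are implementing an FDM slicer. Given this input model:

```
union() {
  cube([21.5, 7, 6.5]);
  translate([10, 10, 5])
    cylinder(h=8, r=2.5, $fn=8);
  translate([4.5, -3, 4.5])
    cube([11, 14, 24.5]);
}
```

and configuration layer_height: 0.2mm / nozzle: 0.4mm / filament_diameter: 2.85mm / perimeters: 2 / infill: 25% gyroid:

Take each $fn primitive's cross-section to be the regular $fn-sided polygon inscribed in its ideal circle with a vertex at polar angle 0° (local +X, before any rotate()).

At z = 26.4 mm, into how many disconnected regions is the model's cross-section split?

1

At z = 26.4 mm: the cube is not intersected at this z (z outside [0, 6.5]); the cylinder at (10, 10) is not intersected at this z (z outside [5, 13]); the cube at (4.5, -3) (footprint 11×14) is included at this height; Taking the union: only the 11×14 cube at (4.5, -3) is present, so the union is just that shape — 1 connected region. The result has 1 disconnected region.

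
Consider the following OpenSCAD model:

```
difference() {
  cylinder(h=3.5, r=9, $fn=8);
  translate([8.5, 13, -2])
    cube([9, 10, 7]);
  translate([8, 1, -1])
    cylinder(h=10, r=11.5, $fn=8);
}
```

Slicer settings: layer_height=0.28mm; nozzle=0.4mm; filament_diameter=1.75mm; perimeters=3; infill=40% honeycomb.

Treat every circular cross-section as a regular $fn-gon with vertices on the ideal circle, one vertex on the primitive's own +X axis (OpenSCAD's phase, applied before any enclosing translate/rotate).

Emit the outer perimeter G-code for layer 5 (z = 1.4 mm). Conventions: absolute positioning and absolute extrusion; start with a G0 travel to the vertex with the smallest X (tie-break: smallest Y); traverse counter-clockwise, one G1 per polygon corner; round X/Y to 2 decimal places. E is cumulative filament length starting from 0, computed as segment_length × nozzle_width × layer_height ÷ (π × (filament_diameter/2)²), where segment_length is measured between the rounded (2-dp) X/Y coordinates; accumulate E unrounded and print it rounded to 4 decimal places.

At z = 1.4 mm: the r=9 cylinder gives a regular 8-gon of circumradius 9 (constant along its height); the 9×10 cube at (8.5, 13) contributes its full rectangle; the r=11.5 cylinder at (8, 1) contributes a regular 8-gon of circumradius 11.5; Taking the first minus the rest: starting from the r=9 cylinder, the 9×10 cube at (8.5, 13) misses the remaining region (no effect); the r=11.5 cylinder at (8, 1) partially overlaps it — only the 142.07 mm² overlap (of its 374.06 mm²) is removed, clipping the outline — 1 connected region. The outline is a single polygon with 8 vertices. Extrusion per mm of travel: 0.4 × 0.28 / (π × 0.875²) = 0.046564. Accumulating E over each segment gives final E = 2.3074.

G0 X-9.00 Y0.00 Z1.40
G1 X-6.36 Y-6.36 E0.3206
G1 X0.00 Y-9.00 E0.6413
G1 X2.19 Y-8.09 E0.7517
G1 X-0.13 Y-7.13 E0.8686
G1 X-3.50 Y1.00 E1.2784
G1 X-0.22 Y8.91 E1.6772
G1 X-6.36 Y6.36 E1.9868
G1 X-9.00 Y0.00 E2.3074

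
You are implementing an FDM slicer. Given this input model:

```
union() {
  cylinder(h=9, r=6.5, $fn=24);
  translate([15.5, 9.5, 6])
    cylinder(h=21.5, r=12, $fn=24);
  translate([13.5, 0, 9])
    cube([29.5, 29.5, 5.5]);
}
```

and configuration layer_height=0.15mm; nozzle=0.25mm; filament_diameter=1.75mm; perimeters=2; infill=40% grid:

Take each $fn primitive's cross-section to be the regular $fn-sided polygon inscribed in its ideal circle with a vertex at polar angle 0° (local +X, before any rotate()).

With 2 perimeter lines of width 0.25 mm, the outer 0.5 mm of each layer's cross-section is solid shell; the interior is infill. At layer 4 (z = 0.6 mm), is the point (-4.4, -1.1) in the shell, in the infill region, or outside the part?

infill

At z = 0.6 mm: the r=6.5 cylinder gives a regular 24-gon of circumradius 6.5 (constant along its height); the cylinder at (15.5, 9.5) does not reach this height (z outside [6, 27.5]); the cube at (13.5, 0) is not intersected at this z (z outside [9, 14.5]); Combining (union): only the r=6.5 cylinder is present, so the union is just that shape — 1 connected region. Overall, the cross-section is a single solid region. The nearest boundary edge runs (-6.50, 0.00)→(-6.28, -1.68); distance from the point to it = 1.94 mm. The point is inside the cross-section and 1.94 mm from the nearest boundary — more than the 0.5 mm shell width (2 × 0.25), so it's in the infill interior.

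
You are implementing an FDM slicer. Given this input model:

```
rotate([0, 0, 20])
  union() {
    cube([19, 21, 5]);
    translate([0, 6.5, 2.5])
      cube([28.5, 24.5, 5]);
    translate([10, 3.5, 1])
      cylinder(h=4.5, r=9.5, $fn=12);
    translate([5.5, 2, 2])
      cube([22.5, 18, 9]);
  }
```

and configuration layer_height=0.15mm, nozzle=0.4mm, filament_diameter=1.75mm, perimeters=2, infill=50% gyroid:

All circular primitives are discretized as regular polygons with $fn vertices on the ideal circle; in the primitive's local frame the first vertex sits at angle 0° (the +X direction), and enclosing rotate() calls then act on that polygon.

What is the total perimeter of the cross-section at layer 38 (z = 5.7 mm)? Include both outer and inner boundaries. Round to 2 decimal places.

115.00 mm

At z = 5.7 mm: the cube is not intersected at this z (z outside [0, 5]); the cube at (0, 6.5) (footprint 28.5×24.5) is included at this height (perimeter 106.00 mm); the cylinder at (10, 3.5) does not reach this height (z outside [1, 5.5]); the cube at (5.5, 2) (footprint 22.5×18) is included at this height (perimeter 81.00 mm); Combining (union): the regions partially overlap (shared area 303.75 mm²), so the edge portions inside another operand are dropped and the merged outline is re-measured after clipping — boundary = 115.00 mm; (whole slice rotated 20° about Z — lengths, areas and connectivity unchanged). Overall, the cross-section is a single solid region. Total boundary length (outer) = 115.00 mm.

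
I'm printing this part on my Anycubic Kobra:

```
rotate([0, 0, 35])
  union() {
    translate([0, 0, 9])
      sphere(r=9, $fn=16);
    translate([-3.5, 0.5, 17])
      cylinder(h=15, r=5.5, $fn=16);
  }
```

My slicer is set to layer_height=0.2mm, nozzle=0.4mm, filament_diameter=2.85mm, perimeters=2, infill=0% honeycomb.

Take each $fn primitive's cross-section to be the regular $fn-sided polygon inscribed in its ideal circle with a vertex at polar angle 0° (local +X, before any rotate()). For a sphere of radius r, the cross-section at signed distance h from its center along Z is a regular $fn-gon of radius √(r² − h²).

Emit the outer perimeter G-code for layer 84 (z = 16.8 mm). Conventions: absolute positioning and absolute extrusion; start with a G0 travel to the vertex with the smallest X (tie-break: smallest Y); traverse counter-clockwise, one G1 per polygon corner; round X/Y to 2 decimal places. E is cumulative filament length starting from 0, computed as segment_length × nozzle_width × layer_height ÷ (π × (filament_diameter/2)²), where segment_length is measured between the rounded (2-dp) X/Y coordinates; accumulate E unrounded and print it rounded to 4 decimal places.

At z = 16.8 mm: the r=9 sphere contributes a regular 16-gon of circumradius √(9²−7.8²) = 4.490; the cylinder at (-3.5, 0.5) is absent (z outside [17, 32]); Merging all regions: only the r=9 sphere is present, so the union is just that shape — 1 connected region; (whole slice rotated 35° about Z — lengths, areas and connectivity unchanged). The outline is a single polygon with 16 vertices. Extrusion per mm of travel: 0.4 × 0.2 / (π × 1.425²) = 0.012540. Accumulating E over each segment gives final E = 0.3515.

G0 X-4.42 Y0.78 Z16.80
G1 X-4.38 Y-0.97 E0.0220
G1 X-3.68 Y-2.58 E0.0440
G1 X-2.41 Y-3.79 E0.0660
G1 X-0.78 Y-4.42 E0.0879
G1 X0.97 Y-4.38 E0.1098
G1 X2.58 Y-3.68 E0.1318
G1 X3.79 Y-2.41 E0.1538
G1 X4.42 Y-0.78 E0.1758
G1 X4.38 Y0.97 E0.1977
G1 X3.68 Y2.58 E0.2197
G1 X2.41 Y3.79 E0.2417
G1 X0.78 Y4.42 E0.2636
G1 X-0.97 Y4.38 E0.2856
G1 X-2.58 Y3.68 E0.3076
G1 X-3.79 Y2.41 E0.3296
G1 X-4.42 Y0.78 E0.3515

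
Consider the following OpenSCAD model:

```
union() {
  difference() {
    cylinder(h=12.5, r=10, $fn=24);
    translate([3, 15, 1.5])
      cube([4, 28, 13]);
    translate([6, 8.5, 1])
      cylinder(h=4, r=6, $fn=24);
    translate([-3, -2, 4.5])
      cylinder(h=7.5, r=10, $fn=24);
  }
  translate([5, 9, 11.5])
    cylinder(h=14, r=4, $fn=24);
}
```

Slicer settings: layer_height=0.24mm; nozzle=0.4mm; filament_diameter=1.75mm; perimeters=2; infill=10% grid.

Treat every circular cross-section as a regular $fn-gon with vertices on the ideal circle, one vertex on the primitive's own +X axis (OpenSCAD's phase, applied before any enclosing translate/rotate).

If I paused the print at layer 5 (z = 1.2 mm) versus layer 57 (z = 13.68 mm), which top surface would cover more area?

layer 5 (z = 1.2 mm)

Layer 5 (z = 1.2): the cylinder: section is a regular 24-gon, circumradius r=10 (area = (24/2)·10.000²·sin(360°/24) = 310.58 mm²); the cube at (3, 15) is absent (z outside [1.5, 14.5]); the r=6 cylinder at (6, 8.5) gives a regular 24-gon of circumradius 6 (constant along its height) (area = (24/2)·6.000²·sin(360°/24) = 111.81 mm²); the cylinder at (-3, -2) is not intersected at this z (z outside [4.5, 12]); After the difference (first − rest): starting from the r=10 cylinder (310.58 mm²), the r=6 cylinder at (6, 8.5) partially overlaps it — only the 43.51 mm² overlap (of its 111.81 mm²) is removed, clipping the outline — area = 267.07 mm²; the cylinder at (5, 9) is not intersected at this z (z outside [11.5, 25.5]); Combining (union): only that combined region is present, so the union is just that shape — area = 267.07 mm². So its area = 267.07 mm². Layer 57 (z = 13.68): the cylinder is not intersected at this z (z outside [0, 12.5]); the cube at (3, 15) is present — its section is the full 4×28 rectangle (area 112.00 mm²); the cylinder at (6, 8.5) is absent (z outside [1, 5]); the cylinder at (-3, -2) does not reach this height (z outside [4.5, 12]); Taking the first minus the rest: the first operand is absent here, so nothing remains; the cylinder at (5, 9): section is a regular 24-gon, circumradius r=4 (area = (24/2)·4.000²·sin(360°/24) = 49.69 mm²); Combining (union): only the r=4 cylinder at (5, 9) is present, so the union is just that shape — area = 49.69 mm². So its area = 49.69 mm². Layer 5 is larger (267.07 vs 49.69 mm²).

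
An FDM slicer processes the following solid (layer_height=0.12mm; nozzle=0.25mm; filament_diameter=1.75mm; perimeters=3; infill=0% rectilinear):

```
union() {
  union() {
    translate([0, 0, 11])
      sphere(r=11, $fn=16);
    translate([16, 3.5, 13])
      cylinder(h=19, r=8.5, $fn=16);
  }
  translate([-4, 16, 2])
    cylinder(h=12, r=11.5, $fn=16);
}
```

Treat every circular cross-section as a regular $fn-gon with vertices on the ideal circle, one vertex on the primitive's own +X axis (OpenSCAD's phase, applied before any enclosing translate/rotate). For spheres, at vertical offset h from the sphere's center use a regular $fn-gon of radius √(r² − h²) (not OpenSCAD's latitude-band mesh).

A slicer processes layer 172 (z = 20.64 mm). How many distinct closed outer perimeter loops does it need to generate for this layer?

At z = 20.64 mm: the r=11 sphere contributes a regular 16-gon of circumradius √(11²−9.64²) = 5.298; the r=8.5 cylinder at (16, 3.5) gives a regular 16-gon of circumradius 8.5 (constant along its height); Merging all regions: the 2 present regions are separate (no shared area or edge), so areas and boundary lengths simply add and each stays a separate island — 2 connected regions; the cylinder at (-4, 16) is not intersected at this z (z outside [2, 14]); Taking the union: only the result so far is present, so the union is just that shape — 2 connected regions. The result has 2 disconnected regions.

2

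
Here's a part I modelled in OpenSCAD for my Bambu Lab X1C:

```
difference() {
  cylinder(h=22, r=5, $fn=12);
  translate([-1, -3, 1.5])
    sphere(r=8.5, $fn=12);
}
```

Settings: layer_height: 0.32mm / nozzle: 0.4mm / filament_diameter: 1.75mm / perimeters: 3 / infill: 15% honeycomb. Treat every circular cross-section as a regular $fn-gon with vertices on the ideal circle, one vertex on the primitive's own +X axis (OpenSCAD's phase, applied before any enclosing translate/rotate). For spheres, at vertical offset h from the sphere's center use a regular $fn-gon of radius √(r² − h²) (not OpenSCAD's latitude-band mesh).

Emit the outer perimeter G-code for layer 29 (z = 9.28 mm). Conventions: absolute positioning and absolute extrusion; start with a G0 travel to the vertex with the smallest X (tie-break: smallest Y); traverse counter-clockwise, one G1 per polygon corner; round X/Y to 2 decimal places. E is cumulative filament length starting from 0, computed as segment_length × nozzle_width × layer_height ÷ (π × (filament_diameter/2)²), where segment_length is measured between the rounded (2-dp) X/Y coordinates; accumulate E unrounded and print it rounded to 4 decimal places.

G0 X-5.00 Y0.00 Z9.28
G1 X-4.33 Y-2.50 E0.1377
G1 X-4.30 Y-2.53 E0.1400
G1 X-3.96 Y-1.29 E0.2084
G1 X-2.71 Y-0.04 E0.3025
G1 X-1.00 Y0.42 E0.3967
G1 X0.71 Y-0.04 E0.4910
G1 X1.96 Y-1.29 E0.5850
G1 X2.42 Y-3.00 E0.6793
G1 X2.03 Y-4.46 E0.7597
G1 X2.50 Y-4.33 E0.7856
G1 X4.33 Y-2.50 E0.9234
G1 X5.00 Y0.00 E1.0611
G1 X4.33 Y2.50 E1.1988
G1 X2.50 Y4.33 E1.3366
G1 X0.00 Y5.00 E1.4743
G1 X-2.50 Y4.33 E1.6120
G1 X-4.33 Y2.50 E1.7498
G1 X-5.00 Y0.00 E1.8875

At z = 9.28 mm: the r=5 cylinder gives a regular 12-gon of circumradius 5 (constant along its height); the r=8.5 sphere at (-1, -3) contributes a regular 12-gon of circumradius √(8.5²−7.78²) = 3.424; After the difference (first − rest): starting from the r=5 cylinder, the r=8.5 sphere at (-1, -3) partially overlaps it — only the 26.29 mm² overlap (of its 35.16 mm²) is removed, clipping the outline — 1 connected region. The outline is a single polygon with 18 vertices. Extrusion per mm of travel: 0.4 × 0.32 / (π × 0.875²) = 0.053216. Accumulating E over each segment gives final E = 1.8875.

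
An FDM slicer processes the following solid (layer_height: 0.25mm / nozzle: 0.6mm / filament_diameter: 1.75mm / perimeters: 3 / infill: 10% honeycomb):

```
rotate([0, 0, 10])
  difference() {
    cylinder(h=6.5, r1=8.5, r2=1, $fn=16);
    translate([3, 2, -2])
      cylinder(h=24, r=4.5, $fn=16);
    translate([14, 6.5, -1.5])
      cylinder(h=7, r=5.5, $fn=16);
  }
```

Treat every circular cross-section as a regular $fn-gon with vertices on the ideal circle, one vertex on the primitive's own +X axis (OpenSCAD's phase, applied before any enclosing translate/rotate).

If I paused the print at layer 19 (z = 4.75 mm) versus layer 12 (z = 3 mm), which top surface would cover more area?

Layer 19 (z = 4.75): the cone (r1=8.5→r2=1) has section circumradius 3.019 here — a regular 16-gon (area = (16/2)·3.019²·sin(360°/16) = 27.91 mm²); the r=4.5 cylinder at (3, 2) gives a regular 16-gon of circumradius 4.5 (constant along its height) (area = (16/2)·4.500²·sin(360°/16) = 61.99 mm²); the cylinder at (14, 6.5): section is a regular 16-gon, circumradius r=5.5 (area = (16/2)·5.500²·sin(360°/16) = 92.61 mm²); After the difference (first − rest): starting from the cone (27.91 mm²), the r=4.5 cylinder at (3, 2) partially overlaps it — only the 16.82 mm² overlap (of its 61.99 mm²) is removed, clipping the outline; the r=5.5 cylinder at (14, 6.5) misses the remaining region (no effect) — area = 11.09 mm²; (rotated 10° about Z; rotation is an isometry so areas/perimeters/island counts are preserved). So its area = 11.09 mm². Layer 12 (z = 3): the cone (r1=8.5→r2=1) has section circumradius 5.038 here — a regular 16-gon (area = (16/2)·5.038²·sin(360°/16) = 77.72 mm²); the cylinder at (3, 2): section is a regular 16-gon, circumradius r=4.5 (area = (16/2)·4.500²·sin(360°/16) = 61.99 mm²); the cylinder at (14, 6.5): section is a regular 16-gon, circumradius r=5.5 (area = (16/2)·5.500²·sin(360°/16) = 92.61 mm²); Taking the first minus the rest: starting from the cone (77.72 mm²), the r=4.5 cylinder at (3, 2) partially overlaps it — only the 36.36 mm² overlap (of its 61.99 mm²) is removed, clipping the outline; the r=5.5 cylinder at (14, 6.5) misses the remaining region (no effect) — area = 41.35 mm²; (whole slice rotated 10° about Z — lengths, areas and connectivity unchanged). So its area = 41.35 mm². Layer 12 is larger (41.35 vs 11.09 mm²).

layer 12 (z = 3 mm)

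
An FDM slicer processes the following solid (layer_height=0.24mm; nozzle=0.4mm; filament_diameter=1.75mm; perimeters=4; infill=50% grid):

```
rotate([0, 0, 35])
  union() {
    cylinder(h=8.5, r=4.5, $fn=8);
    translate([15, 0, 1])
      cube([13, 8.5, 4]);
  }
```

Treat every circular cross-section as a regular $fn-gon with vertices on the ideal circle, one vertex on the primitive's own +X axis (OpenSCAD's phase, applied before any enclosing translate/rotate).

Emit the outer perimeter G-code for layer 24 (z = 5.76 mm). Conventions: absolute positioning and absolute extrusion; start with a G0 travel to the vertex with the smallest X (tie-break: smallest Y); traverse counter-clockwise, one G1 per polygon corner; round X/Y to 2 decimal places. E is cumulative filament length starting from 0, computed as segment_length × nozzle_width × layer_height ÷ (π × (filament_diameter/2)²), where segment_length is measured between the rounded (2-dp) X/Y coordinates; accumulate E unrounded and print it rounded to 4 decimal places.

At z = 5.76 mm: the r=4.5 cylinder contributes a regular 8-gon of circumradius 4.5; the cube at (15, 0) is absent (z outside [1, 5]); Merging all regions: only the r=4.5 cylinder is present, so the union is just that shape — 1 connected region; (whole slice rotated 35° about Z — lengths, areas and connectivity unchanged). The outline is a single polygon with 8 vertices. Extrusion per mm of travel: 0.4 × 0.24 / (π × 0.875²) = 0.039912. Accumulating E over each segment gives final E = 1.0998.

G0 X-4.43 Y0.78 Z5.76
G1 X-3.69 Y-2.58 E0.1373
G1 X-0.78 Y-4.43 E0.2749
G1 X2.58 Y-3.69 E0.4123
G1 X4.43 Y-0.78 E0.5499
G1 X3.69 Y2.58 E0.6872
G1 X0.78 Y4.43 E0.8248
G1 X-2.58 Y3.69 E0.9622
G1 X-4.43 Y0.78 E1.0998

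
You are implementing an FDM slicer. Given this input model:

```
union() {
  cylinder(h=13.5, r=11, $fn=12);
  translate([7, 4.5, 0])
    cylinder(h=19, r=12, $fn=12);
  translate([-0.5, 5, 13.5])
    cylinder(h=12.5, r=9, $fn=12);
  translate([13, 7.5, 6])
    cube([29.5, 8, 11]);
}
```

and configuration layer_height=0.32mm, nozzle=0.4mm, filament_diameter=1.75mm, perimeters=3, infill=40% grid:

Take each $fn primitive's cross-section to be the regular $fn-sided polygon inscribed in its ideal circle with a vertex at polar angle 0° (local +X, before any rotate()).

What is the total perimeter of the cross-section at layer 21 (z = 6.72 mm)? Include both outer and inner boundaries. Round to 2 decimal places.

At z = 6.72 mm: the r=11 cylinder gives a regular 12-gon of circumradius 11 (constant along its height) (perimeter = 2·12·11.000·sin(180°/12) = 68.33 mm); the r=12 cylinder at (7, 4.5) gives a regular 12-gon of circumradius 12 (constant along its height) (perimeter = 2·12·12.000·sin(180°/12) = 74.54 mm); the cylinder at (-0.5, 5) does not reach this height (z outside [13.5, 26]); the 29.5×8 cube at (13, 7.5) contributes its full rectangle (perimeter 75.00 mm); Merging all regions: the regions partially overlap (shared area 237.54 mm²), so the edge portions inside another operand are dropped and the merged outline is re-measured after clipping — boundary = 141.86 mm. Overall, the cross-section is a single solid region. Total boundary length (outer) = 141.86 mm.

141.86 mm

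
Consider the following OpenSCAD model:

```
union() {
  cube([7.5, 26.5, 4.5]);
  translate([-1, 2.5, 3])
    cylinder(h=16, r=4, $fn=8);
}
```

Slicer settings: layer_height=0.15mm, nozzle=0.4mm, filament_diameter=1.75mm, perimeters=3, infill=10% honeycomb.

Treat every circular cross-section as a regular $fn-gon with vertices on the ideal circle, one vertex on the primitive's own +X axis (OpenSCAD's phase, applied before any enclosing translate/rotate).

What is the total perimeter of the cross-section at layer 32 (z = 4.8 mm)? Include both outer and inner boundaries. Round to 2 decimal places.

24.49 mm

At z = 4.8 mm: the cube is not intersected at this z (z outside [0, 4.5]); the r=4 cylinder at (-1, 2.5) gives a regular 8-gon of circumradius 4 (constant along its height) (perimeter = 2·8·4.000·sin(180°/8) = 24.49 mm); Taking the union: only the r=4 cylinder at (-1, 2.5) is present, so the union is just that shape — boundary = 24.49 mm. Overall, the cross-section is a single solid region. Total boundary length (outer) = 24.49 mm.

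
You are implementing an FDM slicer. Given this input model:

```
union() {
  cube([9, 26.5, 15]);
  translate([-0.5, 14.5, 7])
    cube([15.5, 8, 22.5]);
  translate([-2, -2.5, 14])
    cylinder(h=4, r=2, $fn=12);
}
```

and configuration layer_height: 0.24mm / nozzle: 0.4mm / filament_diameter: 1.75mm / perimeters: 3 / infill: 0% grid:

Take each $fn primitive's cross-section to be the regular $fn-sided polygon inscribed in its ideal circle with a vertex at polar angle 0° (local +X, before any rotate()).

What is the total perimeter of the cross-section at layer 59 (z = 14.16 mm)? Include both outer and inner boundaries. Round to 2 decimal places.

At z = 14.16 mm: the 9×26.5 cube contributes its full rectangle (perimeter 71.00 mm); the cube at (-0.5, 14.5) (footprint 15.5×8) is included at this height (perimeter 47.00 mm); the cylinder at (-2, -2.5): section is a regular 12-gon, circumradius r=2 (perimeter = 2·12·2.000·sin(180°/12) = 12.42 mm); Combining (union): the regions partially overlap (shared area 72.00 mm²), so the edge portions inside another operand are dropped and the merged outline is re-measured after clipping — boundary = 96.42 mm. Overall, the cross-section has 2 separate islands. Total boundary length (outer) = 96.42 mm.

96.42 mm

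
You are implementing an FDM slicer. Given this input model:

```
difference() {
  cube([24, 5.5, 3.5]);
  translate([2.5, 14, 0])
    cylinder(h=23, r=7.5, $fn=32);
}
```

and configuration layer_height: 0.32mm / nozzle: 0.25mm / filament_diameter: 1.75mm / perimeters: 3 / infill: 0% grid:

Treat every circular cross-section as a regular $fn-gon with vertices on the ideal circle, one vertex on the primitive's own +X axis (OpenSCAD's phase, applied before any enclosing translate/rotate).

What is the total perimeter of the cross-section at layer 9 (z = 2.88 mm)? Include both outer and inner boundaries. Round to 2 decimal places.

At z = 2.88 mm: the cube is present — its section is the full 24×5.5 rectangle (perimeter 59.00 mm); the r=7.5 cylinder at (2.5, 14) gives a regular 32-gon of circumradius 7.5 (constant along its height) (perimeter = 2·32·7.500·sin(180°/32) = 47.05 mm); Taking the first minus the rest: starting from the 24×5.5 cube, the r=7.5 cylinder at (2.5, 14) misses the remaining region (no effect) — boundary = 59.00 mm. Overall, the cross-section is a single solid region. Total boundary length (outer) = 59.00 mm.

59.00 mm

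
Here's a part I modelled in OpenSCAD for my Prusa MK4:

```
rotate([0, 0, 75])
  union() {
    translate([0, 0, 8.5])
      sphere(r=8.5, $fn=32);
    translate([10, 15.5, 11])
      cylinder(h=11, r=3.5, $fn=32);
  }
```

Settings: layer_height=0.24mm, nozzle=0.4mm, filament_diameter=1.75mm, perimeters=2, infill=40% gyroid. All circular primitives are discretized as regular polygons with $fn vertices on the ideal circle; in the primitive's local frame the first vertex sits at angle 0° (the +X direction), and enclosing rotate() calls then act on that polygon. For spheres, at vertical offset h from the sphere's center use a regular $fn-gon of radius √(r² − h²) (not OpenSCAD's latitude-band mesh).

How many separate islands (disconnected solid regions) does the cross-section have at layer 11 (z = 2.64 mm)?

1

At z = 2.64 mm: the sphere: section is a regular 32-gon, circumradius = √(r²−h²) = √(8.5²−5.86²) = 6.157; the cylinder at (10, 15.5) is not intersected at this z (z outside [11, 22]); Combining (union): only the r=8.5 sphere is present, so the union is just that shape — 1 connected region; (whole slice rotated 75° about Z — lengths, areas and connectivity unchanged). Overall, the cross-section is a single solid region. Island count = 1.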